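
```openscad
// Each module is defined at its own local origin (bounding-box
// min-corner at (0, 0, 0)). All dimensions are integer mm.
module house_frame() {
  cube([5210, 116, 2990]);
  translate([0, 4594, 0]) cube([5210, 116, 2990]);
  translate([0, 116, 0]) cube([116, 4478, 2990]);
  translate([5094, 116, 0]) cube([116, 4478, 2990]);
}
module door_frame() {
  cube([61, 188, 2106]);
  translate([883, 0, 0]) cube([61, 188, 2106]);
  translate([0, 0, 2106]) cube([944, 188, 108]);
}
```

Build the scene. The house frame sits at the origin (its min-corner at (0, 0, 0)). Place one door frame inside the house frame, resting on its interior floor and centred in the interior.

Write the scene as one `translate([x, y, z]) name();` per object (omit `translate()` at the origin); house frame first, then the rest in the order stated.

house_frame();
translate([2133, 2261, 0]) door_frame();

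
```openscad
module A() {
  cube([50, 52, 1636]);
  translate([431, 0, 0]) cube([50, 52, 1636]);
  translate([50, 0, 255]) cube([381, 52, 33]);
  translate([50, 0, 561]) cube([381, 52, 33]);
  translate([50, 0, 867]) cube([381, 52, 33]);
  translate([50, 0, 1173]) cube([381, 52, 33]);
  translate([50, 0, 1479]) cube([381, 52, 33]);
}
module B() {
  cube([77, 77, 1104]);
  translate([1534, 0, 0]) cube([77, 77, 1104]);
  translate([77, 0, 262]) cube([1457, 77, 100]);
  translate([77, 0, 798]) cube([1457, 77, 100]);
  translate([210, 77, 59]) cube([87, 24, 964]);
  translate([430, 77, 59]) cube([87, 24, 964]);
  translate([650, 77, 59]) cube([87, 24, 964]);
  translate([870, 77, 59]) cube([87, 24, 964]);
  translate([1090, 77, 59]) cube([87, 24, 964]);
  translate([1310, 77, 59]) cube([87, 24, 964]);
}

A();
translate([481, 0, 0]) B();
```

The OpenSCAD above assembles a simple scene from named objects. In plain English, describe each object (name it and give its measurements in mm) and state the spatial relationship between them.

A is a wooden ladder with two side rails of 50×52 mm section and 1636 mm height, set 481 mm apart overall. Between them run 5 rectangular rungs (52 mm deep, 33 mm thick), front faces flush with the rails' −y face. The bottom of the first rung is 255 mm above the floor and each subsequent rung is 306 mm higher than the one below.

B is a fence section. Two 77×77 mm posts, 1104 mm tall, stand on the floor with a clear span of 1457 mm between their inner faces. Two horizontal rails of 77×100 mm section span the gap between the posts with their undersides at z = 262 mm and z = 798 mm, flush with the posts' −y face. 6 pickets, each 87 mm wide, 24 mm thick and 964 mm tall, are fixed to the +y face of the rails with their bottoms at z = 59 mm, evenly spaced across the span with equal gaps (rounded down to the nearest mm) at the −x end and between each pair — any rounding remainder accumulates at the +x end.

The fence section is against the ladder's +x side, with their −y faces flush.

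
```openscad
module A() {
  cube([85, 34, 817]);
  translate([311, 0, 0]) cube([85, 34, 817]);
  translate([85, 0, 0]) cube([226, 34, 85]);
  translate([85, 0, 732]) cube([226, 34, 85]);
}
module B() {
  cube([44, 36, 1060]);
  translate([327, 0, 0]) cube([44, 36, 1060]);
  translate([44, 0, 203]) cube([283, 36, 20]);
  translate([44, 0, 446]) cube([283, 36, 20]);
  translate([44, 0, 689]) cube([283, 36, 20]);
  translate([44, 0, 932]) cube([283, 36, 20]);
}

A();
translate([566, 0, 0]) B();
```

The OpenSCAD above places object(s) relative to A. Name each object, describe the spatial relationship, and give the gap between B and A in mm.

A is a picture frame. B is a ladder. The ladder is on the floor beside the picture frame on its +x side. The gap between the ladder and the picture frame is 170 mm.

The ladder's nearest face is 170 mm from the picture frame's +x face.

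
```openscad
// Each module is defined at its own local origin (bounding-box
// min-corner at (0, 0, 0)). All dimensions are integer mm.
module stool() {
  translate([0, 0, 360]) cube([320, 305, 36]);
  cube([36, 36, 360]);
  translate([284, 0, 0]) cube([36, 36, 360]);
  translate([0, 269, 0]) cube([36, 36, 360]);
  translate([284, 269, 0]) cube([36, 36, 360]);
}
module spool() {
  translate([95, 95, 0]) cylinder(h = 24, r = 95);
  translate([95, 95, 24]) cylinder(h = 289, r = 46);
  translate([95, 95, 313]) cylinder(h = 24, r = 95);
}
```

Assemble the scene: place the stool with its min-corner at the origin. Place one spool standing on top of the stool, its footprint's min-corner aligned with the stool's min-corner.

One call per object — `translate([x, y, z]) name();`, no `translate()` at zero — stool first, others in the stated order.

stool();
translate([0, 0, 396]) spool();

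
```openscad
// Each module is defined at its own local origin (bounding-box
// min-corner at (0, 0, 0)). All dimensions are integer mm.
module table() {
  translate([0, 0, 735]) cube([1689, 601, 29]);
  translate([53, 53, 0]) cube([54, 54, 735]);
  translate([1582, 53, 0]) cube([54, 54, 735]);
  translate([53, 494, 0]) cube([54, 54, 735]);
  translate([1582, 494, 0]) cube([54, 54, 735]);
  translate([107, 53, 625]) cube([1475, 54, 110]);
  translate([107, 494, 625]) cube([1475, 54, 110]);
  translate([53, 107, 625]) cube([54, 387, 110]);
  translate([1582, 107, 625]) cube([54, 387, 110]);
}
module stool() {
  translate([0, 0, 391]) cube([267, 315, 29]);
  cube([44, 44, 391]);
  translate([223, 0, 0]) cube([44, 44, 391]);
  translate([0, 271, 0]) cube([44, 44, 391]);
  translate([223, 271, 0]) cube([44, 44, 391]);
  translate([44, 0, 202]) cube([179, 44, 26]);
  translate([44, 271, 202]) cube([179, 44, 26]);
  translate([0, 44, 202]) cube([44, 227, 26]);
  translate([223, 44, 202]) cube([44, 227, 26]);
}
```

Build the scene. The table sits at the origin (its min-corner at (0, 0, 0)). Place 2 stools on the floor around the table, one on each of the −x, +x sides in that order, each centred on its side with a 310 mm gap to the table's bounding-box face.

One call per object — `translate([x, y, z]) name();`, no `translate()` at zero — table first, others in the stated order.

table();
translate([-577, 143, 0]) stool();
translate([1999, 143, 0]) stool();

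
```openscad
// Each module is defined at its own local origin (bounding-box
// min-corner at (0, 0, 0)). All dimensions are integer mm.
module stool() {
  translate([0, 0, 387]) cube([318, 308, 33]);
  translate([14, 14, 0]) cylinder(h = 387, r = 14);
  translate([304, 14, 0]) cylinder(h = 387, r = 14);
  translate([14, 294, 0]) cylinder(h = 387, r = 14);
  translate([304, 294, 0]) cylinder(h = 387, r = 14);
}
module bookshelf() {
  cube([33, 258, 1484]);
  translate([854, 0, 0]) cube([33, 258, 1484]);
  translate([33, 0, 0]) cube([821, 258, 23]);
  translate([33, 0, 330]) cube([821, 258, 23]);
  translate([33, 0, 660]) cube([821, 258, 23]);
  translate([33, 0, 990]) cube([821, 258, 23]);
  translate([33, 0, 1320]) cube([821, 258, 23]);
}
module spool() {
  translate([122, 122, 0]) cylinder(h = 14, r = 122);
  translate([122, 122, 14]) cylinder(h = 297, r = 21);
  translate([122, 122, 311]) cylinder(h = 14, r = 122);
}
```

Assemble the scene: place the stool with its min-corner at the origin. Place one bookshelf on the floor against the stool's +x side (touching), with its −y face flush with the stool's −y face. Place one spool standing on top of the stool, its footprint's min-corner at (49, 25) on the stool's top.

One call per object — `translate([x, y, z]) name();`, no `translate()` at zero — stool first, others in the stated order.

stool();
translate([318, 0, 0]) bookshelf();
translate([49, 25, 420]) spool();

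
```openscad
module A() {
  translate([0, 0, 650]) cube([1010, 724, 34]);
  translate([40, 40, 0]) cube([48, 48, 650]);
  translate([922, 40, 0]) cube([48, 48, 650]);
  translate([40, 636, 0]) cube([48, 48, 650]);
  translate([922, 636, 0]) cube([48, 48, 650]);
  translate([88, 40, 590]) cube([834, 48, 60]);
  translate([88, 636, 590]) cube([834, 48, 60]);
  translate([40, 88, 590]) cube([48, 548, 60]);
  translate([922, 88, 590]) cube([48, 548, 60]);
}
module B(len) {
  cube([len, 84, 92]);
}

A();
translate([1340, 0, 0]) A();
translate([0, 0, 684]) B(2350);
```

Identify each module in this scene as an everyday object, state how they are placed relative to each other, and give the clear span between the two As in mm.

A is a table. B is a beam. A beam spans the tops of two tables. The clear span between the two tables is 330 mm.

Second table starts at x = 1340; first ends at x = 1010; clear span = 1340 − 1010 = 330 mm.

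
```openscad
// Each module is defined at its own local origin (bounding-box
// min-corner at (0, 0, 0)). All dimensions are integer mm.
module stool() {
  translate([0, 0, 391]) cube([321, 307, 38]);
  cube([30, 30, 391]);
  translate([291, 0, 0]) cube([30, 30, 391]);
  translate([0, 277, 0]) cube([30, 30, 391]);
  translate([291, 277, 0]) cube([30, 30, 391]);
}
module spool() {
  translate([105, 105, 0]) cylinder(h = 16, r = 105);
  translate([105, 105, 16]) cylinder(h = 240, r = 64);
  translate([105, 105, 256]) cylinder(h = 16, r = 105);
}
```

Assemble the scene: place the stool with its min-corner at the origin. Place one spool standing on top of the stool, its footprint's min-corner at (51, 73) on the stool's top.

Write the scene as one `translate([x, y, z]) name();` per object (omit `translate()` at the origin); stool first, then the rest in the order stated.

stool();
translate([51, 73, 429]) spool();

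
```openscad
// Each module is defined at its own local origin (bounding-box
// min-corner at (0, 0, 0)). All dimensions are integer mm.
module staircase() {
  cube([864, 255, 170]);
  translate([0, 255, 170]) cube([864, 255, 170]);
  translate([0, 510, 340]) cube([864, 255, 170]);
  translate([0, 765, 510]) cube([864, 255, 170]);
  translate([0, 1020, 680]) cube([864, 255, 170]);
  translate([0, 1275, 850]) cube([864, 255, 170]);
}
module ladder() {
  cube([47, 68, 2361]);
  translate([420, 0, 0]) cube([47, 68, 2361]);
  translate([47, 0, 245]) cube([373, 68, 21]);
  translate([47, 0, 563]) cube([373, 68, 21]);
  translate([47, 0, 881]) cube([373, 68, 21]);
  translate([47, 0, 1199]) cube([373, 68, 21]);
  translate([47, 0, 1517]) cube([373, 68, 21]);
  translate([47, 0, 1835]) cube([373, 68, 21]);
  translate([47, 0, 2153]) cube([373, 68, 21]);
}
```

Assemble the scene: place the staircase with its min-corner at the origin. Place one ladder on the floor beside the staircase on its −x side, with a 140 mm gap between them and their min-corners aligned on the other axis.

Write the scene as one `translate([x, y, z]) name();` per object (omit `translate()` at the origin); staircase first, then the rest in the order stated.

staircase();
translate([-607, 0, 0]) ladder();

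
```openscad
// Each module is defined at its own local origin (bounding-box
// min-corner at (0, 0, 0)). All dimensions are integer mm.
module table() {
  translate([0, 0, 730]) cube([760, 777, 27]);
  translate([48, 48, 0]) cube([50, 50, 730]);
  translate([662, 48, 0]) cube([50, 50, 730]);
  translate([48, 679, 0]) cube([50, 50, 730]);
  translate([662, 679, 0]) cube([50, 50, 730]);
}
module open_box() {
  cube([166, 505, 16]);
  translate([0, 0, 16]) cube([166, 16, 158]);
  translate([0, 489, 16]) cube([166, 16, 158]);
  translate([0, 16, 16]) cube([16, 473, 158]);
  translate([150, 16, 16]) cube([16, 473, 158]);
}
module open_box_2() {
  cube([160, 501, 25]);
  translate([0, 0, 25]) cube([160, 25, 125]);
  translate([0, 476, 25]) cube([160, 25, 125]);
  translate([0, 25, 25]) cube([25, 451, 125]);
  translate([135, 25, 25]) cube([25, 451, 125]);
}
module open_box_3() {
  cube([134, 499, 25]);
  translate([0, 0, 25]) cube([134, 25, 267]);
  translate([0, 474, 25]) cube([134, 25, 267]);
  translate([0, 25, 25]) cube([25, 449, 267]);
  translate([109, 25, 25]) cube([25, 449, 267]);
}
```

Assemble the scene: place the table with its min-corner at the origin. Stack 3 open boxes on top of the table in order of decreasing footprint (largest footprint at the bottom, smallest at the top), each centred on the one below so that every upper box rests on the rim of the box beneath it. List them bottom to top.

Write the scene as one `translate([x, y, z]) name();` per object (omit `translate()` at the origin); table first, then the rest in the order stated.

table();
translate([297, 136, 757]) open_box();
translate([300, 138, 931]) open_box_2();
translate([313, 139, 1081]) open_box_3();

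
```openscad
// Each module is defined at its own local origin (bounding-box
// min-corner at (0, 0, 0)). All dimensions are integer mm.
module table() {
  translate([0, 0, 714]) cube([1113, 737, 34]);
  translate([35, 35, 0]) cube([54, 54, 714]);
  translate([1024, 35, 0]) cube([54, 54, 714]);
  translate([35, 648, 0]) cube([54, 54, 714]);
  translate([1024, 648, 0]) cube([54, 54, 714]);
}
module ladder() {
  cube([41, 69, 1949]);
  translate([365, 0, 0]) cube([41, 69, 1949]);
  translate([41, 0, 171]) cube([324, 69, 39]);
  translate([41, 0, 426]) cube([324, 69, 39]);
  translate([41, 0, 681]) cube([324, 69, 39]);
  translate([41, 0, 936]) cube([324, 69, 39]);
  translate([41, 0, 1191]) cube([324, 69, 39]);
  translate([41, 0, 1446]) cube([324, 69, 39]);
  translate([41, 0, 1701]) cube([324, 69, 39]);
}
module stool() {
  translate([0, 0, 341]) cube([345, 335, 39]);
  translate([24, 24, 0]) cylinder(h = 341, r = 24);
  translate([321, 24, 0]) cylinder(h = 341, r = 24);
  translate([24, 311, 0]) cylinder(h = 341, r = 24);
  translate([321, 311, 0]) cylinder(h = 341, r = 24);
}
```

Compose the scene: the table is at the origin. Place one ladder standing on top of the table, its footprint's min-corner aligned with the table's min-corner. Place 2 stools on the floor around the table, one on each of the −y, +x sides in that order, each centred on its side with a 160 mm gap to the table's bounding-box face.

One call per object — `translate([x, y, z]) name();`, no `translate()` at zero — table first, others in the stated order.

table();
translate([0, 0, 748]) ladder();
translate([384, -495, 0]) stool();
translate([1273, 201, 0]) stool();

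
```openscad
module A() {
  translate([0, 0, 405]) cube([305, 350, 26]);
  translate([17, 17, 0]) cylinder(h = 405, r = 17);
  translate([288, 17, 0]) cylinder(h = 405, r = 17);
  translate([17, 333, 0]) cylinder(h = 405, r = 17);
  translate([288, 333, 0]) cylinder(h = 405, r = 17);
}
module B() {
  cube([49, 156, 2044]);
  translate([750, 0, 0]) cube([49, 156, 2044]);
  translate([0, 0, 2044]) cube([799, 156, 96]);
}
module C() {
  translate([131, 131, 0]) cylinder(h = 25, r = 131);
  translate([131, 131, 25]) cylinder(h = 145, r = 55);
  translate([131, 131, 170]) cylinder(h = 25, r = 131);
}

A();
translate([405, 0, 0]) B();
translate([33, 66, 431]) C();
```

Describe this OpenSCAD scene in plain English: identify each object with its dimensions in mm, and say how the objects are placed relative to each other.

A is a simple wooden stool: a rectangular seat 305 mm (x) by 350 mm (y), 26 mm thick, top face at z = 431 mm, on four round legs, each 34 mm in diameter. The legs rest on z = 0, each leg's axis is inset half a diameter from the nearest pair of seat edges (so the leg's bounding box is flush with the corner).

B is a door frame. The clear opening is 701 mm wide and 2044 mm high. Two 49 mm wide jambs, 156 mm deep, stand either side of the opening from the floor to the top of the opening. A 96 mm thick head sits across the top of both jambs, spanning the full outside width of the frame.

C is a spool: two coaxial disc flanges of radius 131 mm and thickness 25 mm, joined by a core cylinder of radius 55 mm and height 145 mm. The lower flange rests on z = 0 and the three cylinders share a vertical axis.

The door frame is on the floor beside the stool on its +x side. The spool is on top of the stool.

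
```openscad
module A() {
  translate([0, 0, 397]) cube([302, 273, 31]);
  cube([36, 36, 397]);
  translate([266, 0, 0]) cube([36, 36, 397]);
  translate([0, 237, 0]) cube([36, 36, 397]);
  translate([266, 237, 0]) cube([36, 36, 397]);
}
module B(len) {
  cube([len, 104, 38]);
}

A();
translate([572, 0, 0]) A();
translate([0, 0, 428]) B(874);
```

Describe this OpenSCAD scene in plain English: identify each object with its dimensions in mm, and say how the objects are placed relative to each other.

A is a simple wooden stool: a rectangular seat 302 mm (x) by 273 mm (y), 31 mm thick, top face at z = 428 mm, on four square legs, each 36×36 mm in cross-section. The legs rest on z = 0, each flush with a corner of the seat.

B is a rectangular beam 874 mm long (x), 104 mm deep (y), 38 mm thick (z).

The beam spans the tops of two stools placed 270 mm apart, resting at z = 428 mm.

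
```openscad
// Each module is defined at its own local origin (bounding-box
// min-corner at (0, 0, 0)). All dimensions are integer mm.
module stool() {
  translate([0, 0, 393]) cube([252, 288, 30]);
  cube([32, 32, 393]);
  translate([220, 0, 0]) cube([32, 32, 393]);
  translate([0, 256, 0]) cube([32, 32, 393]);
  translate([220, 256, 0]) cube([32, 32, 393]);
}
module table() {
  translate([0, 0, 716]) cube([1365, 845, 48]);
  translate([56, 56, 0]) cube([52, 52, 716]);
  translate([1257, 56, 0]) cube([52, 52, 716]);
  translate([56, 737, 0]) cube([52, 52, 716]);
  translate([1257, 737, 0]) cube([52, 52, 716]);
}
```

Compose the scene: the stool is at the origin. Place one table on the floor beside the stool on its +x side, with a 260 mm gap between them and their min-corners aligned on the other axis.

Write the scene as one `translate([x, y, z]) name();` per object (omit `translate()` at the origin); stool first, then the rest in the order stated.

stool();
translate([512, 0, 0]) table();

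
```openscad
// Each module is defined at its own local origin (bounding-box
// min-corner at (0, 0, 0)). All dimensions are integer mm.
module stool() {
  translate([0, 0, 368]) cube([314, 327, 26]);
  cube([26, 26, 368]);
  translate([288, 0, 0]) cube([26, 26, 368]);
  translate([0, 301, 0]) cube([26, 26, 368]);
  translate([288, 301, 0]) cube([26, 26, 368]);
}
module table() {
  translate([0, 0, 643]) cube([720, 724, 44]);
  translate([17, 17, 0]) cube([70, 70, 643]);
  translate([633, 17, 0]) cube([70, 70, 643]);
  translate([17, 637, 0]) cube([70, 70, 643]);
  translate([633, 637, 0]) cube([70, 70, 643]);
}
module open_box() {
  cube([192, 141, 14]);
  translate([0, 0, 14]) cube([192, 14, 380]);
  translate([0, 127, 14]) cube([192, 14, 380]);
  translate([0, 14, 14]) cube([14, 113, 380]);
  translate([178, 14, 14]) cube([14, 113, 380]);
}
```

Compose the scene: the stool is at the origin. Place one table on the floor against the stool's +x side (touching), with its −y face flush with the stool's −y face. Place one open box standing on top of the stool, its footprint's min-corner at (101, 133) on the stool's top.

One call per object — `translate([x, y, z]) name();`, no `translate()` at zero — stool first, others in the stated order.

stool();
translate([314, 0, 0]) table();
translate([101, 133, 394]) open_box();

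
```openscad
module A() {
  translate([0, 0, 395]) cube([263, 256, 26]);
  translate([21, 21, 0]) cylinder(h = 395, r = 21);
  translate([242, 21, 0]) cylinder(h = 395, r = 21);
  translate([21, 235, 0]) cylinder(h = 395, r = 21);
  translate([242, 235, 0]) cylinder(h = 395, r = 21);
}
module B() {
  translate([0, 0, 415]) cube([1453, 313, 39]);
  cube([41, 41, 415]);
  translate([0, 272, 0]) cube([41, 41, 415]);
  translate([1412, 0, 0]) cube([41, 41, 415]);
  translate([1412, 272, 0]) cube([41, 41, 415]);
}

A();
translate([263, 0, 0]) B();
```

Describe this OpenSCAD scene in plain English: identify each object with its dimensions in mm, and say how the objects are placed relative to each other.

A is a four-legged stool. The seat is 263×256 mm, 26 mm thick, top at z = 421 mm. It stands on four round legs, each 42 mm in diameter, from z = 0 to the seat underside, each leg's axis is inset half a diameter from the nearest pair of seat edges (so the leg's bounding box is flush with the corner).

B is a bench: a 1453×313 mm seat slab, 39 mm thick, top at z = 454 mm, on four 41×41 mm square legs flush with the seat corners and standing on z = 0.

The bench is against the stool's +x side, with their −y faces flush.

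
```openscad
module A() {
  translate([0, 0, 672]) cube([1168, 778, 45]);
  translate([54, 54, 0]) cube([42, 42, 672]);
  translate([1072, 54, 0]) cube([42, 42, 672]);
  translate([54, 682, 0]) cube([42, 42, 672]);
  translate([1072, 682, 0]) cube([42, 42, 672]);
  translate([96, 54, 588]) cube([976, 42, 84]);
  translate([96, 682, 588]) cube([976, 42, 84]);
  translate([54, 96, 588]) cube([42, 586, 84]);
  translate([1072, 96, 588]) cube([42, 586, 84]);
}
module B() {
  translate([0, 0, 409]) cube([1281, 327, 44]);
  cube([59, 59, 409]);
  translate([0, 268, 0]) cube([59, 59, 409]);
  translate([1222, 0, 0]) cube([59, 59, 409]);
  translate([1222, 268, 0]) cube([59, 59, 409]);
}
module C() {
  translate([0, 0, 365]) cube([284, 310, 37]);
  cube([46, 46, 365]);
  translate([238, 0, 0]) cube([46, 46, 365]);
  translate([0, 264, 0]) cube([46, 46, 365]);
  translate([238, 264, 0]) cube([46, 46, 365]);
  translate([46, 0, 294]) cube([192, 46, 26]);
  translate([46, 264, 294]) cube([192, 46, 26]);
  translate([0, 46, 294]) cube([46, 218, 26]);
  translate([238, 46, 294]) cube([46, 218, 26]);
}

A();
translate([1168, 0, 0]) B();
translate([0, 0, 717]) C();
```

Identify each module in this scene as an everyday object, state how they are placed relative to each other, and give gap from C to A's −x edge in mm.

The stool's min-x is at 0; the table's min-x is 0; gap = 0 mm.

A is a table. B is a bench. C is a stool. The bench is against the table's +x side, with their −y faces flush. The stool is on top of the table. The gap from the stool to the table's −x edge is 0 mm.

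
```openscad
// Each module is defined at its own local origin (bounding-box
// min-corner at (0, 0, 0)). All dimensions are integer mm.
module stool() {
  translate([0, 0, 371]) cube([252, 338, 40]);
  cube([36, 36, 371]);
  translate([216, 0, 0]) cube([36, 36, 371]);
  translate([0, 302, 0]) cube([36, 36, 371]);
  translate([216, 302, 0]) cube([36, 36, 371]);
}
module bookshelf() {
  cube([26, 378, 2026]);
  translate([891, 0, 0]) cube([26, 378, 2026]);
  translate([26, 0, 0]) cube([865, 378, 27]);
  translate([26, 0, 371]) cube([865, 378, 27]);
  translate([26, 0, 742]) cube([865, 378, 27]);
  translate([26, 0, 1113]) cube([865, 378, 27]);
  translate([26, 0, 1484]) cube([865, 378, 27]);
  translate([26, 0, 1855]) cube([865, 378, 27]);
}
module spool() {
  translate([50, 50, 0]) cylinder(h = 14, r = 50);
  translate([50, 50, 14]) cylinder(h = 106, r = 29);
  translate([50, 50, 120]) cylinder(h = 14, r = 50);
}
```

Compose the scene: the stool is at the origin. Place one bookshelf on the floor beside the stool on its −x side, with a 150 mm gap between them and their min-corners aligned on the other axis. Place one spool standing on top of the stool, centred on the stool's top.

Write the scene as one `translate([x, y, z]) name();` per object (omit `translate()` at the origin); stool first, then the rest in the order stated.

stool();
translate([-1067, 0, 0]) bookshelf();
translate([76, 119, 411]) spool();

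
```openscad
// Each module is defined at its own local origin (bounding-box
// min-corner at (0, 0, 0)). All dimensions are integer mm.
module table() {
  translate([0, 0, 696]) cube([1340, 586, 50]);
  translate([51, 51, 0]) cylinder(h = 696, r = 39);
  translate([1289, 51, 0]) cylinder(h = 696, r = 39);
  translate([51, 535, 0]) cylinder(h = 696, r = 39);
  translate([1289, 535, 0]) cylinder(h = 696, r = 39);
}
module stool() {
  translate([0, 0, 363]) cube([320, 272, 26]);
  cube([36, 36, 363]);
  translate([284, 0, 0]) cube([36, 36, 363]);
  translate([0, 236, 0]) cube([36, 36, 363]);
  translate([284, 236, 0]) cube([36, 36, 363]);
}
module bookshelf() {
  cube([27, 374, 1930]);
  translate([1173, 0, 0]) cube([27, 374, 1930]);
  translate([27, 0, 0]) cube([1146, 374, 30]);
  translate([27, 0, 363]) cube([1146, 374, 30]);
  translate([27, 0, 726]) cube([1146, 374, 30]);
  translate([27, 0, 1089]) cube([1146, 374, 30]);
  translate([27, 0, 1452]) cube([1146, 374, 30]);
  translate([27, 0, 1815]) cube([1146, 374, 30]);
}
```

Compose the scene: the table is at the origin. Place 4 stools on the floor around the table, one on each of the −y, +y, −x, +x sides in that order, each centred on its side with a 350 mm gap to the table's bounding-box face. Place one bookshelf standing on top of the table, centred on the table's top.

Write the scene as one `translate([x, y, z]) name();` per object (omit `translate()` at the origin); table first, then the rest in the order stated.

table();
translate([510, -622, 0]) stool();
translate([510, 936, 0]) stool();
translate([-670, 157, 0]) stool();
translate([1690, 157, 0]) stool();
translate([70, 106, 746]) bookshelf();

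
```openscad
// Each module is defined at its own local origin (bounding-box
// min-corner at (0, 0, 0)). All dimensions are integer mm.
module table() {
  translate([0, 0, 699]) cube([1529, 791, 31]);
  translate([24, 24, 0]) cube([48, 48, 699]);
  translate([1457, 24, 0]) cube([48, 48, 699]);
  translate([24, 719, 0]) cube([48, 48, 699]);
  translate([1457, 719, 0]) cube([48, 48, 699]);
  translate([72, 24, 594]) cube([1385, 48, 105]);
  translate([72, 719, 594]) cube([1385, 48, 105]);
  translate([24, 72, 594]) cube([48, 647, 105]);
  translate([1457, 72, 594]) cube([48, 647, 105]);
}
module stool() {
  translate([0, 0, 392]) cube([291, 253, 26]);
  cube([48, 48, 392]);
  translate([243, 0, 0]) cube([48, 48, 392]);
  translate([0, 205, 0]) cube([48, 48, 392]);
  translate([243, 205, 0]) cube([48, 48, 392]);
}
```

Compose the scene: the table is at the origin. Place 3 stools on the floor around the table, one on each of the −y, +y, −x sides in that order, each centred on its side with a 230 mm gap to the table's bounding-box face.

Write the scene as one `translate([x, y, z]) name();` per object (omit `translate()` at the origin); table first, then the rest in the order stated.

table();
translate([619, -483, 0]) stool();
translate([619, 1021, 0]) stool();
translate([-521, 269, 0]) stool();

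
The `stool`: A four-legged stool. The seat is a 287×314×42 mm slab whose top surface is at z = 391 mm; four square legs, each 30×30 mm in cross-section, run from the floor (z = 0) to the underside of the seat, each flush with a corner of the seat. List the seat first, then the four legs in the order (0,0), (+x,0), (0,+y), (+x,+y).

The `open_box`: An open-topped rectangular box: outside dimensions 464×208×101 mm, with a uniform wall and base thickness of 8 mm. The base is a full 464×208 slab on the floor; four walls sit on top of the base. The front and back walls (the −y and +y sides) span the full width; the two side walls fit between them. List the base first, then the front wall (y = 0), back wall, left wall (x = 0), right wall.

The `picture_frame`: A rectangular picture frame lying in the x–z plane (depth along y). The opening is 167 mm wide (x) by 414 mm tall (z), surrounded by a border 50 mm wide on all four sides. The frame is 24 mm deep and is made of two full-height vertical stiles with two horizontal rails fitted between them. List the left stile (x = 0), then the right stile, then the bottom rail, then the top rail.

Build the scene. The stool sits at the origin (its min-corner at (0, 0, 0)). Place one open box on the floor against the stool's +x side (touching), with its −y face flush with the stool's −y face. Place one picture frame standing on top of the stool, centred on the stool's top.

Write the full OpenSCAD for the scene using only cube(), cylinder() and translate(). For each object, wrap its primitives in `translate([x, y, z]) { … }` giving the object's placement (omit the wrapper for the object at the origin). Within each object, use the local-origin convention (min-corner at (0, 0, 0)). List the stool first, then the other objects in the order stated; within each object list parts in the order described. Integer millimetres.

translate([0, 0, 349]) cube([287, 314, 42]);
cube([30, 30, 349]);
translate([257, 0, 0]) cube([30, 30, 349]);
translate([0, 284, 0]) cube([30, 30, 349]);
translate([257, 284, 0]) cube([30, 30, 349]);
translate([287, 0, 0]) {
  cube([464, 208, 8]);
  translate([0, 0, 8]) cube([464, 8, 93]);
  translate([0, 200, 8]) cube([464, 8, 93]);
  translate([0, 8, 8]) cube([8, 192, 93]);
  translate([456, 8, 8]) cube([8, 192, 93]);
}
translate([10, 145, 391]) {
  cube([50, 24, 514]);
  translate([217, 0, 0]) cube([50, 24, 514]);
  translate([50, 0, 0]) cube([167, 24, 50]);
  translate([50, 0, 464]) cube([167, 24, 50]);
}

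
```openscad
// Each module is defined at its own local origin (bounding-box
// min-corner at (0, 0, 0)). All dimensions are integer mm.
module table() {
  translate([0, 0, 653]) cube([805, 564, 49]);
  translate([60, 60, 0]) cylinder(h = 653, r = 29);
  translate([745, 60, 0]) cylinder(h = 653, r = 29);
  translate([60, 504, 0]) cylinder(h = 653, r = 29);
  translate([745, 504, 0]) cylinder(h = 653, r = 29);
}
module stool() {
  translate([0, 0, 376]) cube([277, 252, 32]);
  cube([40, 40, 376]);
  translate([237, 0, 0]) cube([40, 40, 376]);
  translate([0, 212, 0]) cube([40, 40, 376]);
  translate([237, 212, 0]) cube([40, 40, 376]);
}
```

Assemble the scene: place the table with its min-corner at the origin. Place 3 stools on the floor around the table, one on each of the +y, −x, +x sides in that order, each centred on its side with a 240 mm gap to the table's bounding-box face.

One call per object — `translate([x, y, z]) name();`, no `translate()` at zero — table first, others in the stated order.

table();
translate([264, 804, 0]) stool();
translate([-517, 156, 0]) stool();
translate([1045, 156, 0]) stool();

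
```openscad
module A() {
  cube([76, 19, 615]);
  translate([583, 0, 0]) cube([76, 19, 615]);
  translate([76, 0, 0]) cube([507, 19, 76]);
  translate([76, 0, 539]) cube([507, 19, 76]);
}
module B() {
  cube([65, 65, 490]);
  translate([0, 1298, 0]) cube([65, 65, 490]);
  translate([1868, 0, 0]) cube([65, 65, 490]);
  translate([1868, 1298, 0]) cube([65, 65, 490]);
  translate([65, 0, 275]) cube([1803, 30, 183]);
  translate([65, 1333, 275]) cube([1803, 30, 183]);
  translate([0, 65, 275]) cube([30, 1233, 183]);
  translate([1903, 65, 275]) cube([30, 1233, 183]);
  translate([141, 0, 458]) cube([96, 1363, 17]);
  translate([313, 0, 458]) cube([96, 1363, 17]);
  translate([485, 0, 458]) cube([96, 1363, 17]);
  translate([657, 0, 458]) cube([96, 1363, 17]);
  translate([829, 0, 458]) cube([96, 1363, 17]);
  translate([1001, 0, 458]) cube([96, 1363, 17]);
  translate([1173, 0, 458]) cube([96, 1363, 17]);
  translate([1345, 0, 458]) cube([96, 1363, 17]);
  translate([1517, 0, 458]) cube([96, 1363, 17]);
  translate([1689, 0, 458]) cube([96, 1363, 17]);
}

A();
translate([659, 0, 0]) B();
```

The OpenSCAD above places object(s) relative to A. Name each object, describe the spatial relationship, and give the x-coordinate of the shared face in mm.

The picture frame's +x face and the bed frame's −x face are both at x = 659 mm.

A is a picture frame. B is a bed frame. The bed frame is against the picture frame's +x side, with their −y faces flush. The x-coordinate of the shared face is 659 mm.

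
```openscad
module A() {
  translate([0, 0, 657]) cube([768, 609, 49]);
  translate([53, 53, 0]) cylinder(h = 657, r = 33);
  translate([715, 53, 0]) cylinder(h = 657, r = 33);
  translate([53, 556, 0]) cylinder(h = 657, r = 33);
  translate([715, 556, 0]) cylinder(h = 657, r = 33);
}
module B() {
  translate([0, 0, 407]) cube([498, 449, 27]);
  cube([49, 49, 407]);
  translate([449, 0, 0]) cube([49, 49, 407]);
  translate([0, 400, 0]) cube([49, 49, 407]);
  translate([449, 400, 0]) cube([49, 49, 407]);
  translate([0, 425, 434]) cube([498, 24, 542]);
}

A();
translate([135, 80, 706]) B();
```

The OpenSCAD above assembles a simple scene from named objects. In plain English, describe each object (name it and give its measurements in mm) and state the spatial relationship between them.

A is a table: top 768 mm (x) × 609 mm (y), 49 mm thick, upper face at z = 706 mm, on four round legs of 66 mm diameter, each leg's bounding box inset 20 mm from the nearest pair of top edges, running from z = 0 to the bottom of the top.

B is a chair. The seat is a 498×449×27 mm slab with its top at z = 434 mm, on four 49×49 mm corner legs (flush with the seat edges, standing on z = 0). A flat backrest 24 mm thick, 542 mm tall, spans the full seat width and rises from the seat top along its +y edge, rear face flush with the rear of the seat.

The chair is on top of the table, centred.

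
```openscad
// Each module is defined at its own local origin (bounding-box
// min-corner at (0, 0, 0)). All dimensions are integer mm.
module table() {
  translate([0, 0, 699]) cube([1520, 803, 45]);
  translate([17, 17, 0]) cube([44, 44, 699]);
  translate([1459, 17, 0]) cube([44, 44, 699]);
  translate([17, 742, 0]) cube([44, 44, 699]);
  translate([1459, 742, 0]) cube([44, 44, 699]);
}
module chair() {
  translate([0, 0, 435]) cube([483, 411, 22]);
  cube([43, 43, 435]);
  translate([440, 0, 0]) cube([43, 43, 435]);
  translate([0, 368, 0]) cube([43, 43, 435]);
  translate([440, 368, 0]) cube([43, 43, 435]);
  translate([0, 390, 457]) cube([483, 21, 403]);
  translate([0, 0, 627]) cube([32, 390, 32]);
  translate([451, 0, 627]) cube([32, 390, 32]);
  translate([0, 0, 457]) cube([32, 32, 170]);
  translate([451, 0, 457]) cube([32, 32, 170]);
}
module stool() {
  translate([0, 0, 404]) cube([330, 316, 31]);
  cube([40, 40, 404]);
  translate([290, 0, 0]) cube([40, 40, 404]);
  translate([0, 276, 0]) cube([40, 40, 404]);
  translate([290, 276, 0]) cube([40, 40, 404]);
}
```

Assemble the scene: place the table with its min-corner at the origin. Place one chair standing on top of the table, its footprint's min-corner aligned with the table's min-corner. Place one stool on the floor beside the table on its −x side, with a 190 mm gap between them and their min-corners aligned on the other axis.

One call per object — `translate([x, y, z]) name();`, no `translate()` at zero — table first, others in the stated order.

table();
translate([0, 0, 744]) chair();
translate([-520, 0, 0]) stool();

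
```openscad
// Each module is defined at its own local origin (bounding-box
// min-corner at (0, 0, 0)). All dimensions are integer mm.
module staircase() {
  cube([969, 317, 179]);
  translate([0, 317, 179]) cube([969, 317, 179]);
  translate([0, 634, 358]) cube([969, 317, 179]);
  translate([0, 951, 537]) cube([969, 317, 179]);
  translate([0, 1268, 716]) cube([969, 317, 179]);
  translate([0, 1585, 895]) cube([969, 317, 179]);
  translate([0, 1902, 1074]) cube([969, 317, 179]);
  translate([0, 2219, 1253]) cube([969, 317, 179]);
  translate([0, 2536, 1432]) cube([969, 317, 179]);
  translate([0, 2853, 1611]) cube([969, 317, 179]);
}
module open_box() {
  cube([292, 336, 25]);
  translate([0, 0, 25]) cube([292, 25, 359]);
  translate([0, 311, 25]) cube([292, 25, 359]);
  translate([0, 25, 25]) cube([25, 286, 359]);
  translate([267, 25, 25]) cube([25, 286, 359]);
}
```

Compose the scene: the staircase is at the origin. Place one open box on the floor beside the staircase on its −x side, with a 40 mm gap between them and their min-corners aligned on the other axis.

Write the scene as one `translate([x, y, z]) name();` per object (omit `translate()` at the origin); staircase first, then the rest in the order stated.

staircase();
translate([-332, 0, 0]) open_box();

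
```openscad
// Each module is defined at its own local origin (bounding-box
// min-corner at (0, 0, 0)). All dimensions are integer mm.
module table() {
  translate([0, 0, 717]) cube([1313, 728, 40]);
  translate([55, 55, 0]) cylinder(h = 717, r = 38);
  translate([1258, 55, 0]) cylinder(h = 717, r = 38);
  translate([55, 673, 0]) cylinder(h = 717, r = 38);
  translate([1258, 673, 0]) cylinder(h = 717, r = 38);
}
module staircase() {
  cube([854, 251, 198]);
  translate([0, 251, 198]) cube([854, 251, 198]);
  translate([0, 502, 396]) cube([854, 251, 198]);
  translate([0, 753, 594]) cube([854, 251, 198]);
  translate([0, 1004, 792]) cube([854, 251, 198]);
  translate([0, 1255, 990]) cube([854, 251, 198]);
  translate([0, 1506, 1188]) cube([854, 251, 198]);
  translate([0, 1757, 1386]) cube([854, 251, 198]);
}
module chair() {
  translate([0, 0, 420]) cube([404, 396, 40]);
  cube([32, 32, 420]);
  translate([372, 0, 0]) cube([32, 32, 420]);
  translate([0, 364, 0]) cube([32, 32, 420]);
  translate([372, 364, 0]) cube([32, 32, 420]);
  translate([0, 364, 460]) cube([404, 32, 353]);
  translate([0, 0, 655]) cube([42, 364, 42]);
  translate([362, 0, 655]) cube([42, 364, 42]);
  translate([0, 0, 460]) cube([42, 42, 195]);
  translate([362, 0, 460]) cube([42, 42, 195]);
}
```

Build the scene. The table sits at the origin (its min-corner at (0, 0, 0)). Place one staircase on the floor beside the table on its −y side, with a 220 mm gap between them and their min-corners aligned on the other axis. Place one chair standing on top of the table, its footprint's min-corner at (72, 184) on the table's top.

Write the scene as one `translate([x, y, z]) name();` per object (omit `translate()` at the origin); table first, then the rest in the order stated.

table();
translate([0, -2228, 0]) staircase();
translate([72, 184, 757]) chair();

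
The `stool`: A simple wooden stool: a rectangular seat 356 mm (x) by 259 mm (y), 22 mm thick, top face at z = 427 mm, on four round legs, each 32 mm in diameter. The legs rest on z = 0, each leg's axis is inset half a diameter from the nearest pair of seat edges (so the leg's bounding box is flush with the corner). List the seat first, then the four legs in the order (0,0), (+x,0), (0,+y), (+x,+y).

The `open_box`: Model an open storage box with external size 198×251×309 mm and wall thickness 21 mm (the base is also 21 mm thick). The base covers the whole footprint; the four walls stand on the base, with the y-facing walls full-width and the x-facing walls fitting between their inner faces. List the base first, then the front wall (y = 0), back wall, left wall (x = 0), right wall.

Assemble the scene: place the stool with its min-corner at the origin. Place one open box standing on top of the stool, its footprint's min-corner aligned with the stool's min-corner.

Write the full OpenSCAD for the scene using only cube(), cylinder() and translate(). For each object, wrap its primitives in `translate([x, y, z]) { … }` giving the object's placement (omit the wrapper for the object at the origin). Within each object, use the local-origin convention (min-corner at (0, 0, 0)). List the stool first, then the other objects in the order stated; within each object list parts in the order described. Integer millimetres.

translate([0, 0, 405]) cube([356, 259, 22]);
translate([16, 16, 0]) cylinder(h = 405, r = 16);
translate([340, 16, 0]) cylinder(h = 405, r = 16);
translate([16, 243, 0]) cylinder(h = 405, r = 16);
translate([340, 243, 0]) cylinder(h = 405, r = 16);
translate([0, 0, 427]) {
  cube([198, 251, 21]);
  translate([0, 0, 21]) cube([198, 21, 288]);
  translate([0, 230, 21]) cube([198, 21, 288]);
  translate([0, 21, 21]) cube([21, 209, 288]);
  translate([177, 21, 21]) cube([21, 209, 288]);
}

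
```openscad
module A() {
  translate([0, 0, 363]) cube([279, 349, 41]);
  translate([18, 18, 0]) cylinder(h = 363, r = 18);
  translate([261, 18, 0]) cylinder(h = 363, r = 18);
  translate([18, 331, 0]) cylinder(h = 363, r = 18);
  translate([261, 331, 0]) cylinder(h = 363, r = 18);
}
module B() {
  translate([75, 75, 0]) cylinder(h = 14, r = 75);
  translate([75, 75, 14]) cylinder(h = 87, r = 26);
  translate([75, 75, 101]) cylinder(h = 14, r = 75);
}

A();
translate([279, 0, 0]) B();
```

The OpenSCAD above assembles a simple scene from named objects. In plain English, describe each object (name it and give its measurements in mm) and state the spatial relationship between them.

A is a simple wooden stool: a rectangular seat 279 mm (x) by 349 mm (y), 41 mm thick, top face at z = 404 mm, on four round legs, each 36 mm in diameter. The legs rest on z = 0, each leg's axis is inset half a diameter from the nearest pair of seat edges (so the leg's bounding box is flush with the corner).

B is a spool: two coaxial disc flanges of radius 75 mm and thickness 14 mm, joined by a core cylinder of radius 26 mm and height 87 mm. The lower flange rests on z = 0 and the three cylinders share a vertical axis.

The spool is against the stool's +x side, with their −y faces flush.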